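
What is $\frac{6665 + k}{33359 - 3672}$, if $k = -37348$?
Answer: $- \frac{30683}{29687} \approx -1.0336$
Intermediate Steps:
$\frac{6665 + k}{33359 - 3672} = \frac{6665 - 37348}{33359 - 3672} = - \frac{30683}{29687}$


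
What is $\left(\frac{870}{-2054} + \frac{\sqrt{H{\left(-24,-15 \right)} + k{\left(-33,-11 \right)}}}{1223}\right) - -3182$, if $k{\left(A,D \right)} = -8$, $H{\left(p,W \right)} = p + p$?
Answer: $\frac{3267479}{1027} + \frac{2 i \sqrt{14}}{1223} \approx 3181.6 + 0.0061188 i$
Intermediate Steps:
$H{\left(p,W \right)} = 2 p$
$\left(\frac{870}{-2054} + \frac{\sqrt{H{\left(-24,-15 \right)} + k{\left(-33,-11 \right)}}}{1223}\right) - -3182 = \left(\frac{870}{-2054} + \frac{\sqrt{2 \left(-24\right) - 8}}{1223}\right) - -3182 = \left(870 \left(- \frac{1}{2054}\right) + \sqrt{-48 - 8} \cdot \frac{1}{1223}\right) + 3182 = \left(- \frac{435}{1027} + \sqrt{-56} \cdot \frac{1}{1223}\right) + 3182 = \left(- \frac{435}{1027} + 2 i \sqrt{14} \cdot \frac{1}{1223}\right) + 3182 = \left(- \frac{435}{1027} + \frac{2 i \sqrt{14}}{1223}\right) + 3182 = \frac{3267479}{1027} + \frac{2 i \sqrt{14}}{1223}$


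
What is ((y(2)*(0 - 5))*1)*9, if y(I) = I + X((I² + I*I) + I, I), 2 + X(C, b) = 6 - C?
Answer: 180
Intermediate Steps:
X(C, b) = 4 - C (X(C, b) = -2 + (6 - C) = 4 - C)
y(I) = 4 - 2*I² (y(I) = I + (4 - ((I² + I*I) + I)) = I + (4 - ((I² + I²) + I)) = I + (4 - (2*I² + I)) = I + (4 - (I + 2*I²)) = I + (4 + (-I - 2*I²)) = I + (4 - I - 2*I²) = 4 - 2*I²)
((y(2)*(0 - 5))*1)*9 = (((4 - 2*2²)*(0 - 5))*1)*9 = (((4 - 2*4)*(-5))*1)*9 = (((4 - 8)*(-5))*1)*9 = (-4*(-5)*1)*9 = (20*1)*9 = 20*9 = 180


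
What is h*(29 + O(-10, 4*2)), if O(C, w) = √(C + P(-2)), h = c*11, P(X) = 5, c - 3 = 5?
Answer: 2552 + 88*I*√5 ≈ 2552.0 + 196.77*I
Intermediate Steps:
c = 8 (c = 3 + 5 = 8)
h = 88 (h = 8*11 = 88)
O(C, w) = √(5 + C) (O(C, w) = √(C + 5) = √(5 + C))
h*(29 + O(-10, 4*2)) = 88*(29 + √(5 - 10)) = 88*(29 + √(-5)) = 88*(29 + I*√5) = 2552 + 88*I*√5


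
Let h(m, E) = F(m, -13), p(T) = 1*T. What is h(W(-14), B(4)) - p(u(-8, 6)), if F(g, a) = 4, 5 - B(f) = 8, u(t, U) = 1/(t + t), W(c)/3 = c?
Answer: 65/16 ≈ 4.0625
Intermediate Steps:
W(c) = 3*c
u(t, U) = 1/(2*t)
B(f) = -3 (B(f) = 5 - 1*8 = 5 - 8 = -3)
p(T) = T
h(m, E) = 4
h(W(-14), B(4)) - p(u(-8, 6)) = 4 - 1/(2*(-8)) = 4 - (-1)/(2*8) = 4 - 1*(-1/16) = 4 + 1/16 = 65/16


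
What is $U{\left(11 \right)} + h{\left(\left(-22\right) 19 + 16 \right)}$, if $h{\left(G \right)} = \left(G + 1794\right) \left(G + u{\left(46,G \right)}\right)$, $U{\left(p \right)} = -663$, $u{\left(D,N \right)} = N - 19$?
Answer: $-1146279$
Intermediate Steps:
$u{\left(D,N \right)} = -19 + N$
$h{\left(G \right)} = \left(-19 + 2 G\right) \left(1794 + G\right)$ ($h{\left(G \right)} = \left(G + 1794\right) \left(G + \left(-19 + G\right)\right) = \left(1794 + G\right) \left(-19 + 2 G\right) = \left(-19 + 2 G\right) \left(1794 + G\right)$)
$U{\left(11 \right)} + h{\left(\left(-22\right) 19 + 16 \right)} = -663 + \left(-34086 + 2 \left(\left(-22\right) 19 + 16\right)^{2} + 3569 \left(\left(-22\right) 19 + 16\right)\right) = -663 + \left(-34086 + 2 \left(-418 + 16\right)^{2} + 3569 \left(-418 + 16\right)\right) = -663 + \left(-34086 + 2 \left(-402\right)^{2} + 3569 \left(-402\right)\right) = -663 - 1145616 = -1146279$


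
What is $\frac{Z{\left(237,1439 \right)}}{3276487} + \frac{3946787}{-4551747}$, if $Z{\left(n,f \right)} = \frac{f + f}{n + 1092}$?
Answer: $- \frac{5728692793047545}{6606786763645527} \approx -0.86709$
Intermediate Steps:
$Z{\left(n,f \right)} = \frac{2 f}{1092 + n}$
$\frac{Z{\left(237,1439 \right)}}{3276487} + \frac{3946787}{-4551747} = \frac{2 \cdot 1439 \frac{1}{1092 + 237}}{3276487} + \frac{3946787}{-4551747} = 2 \cdot 1439 \cdot \frac{1}{1329} \cdot \frac{1}{3276487} + 3946787 \left(- \frac{1}{4551747}\right) = 2 \cdot 1439 \cdot \frac{1}{1329} \cdot \frac{1}{3276487} - \frac{3946787}{4551747} = \frac{2878}{1329} \cdot \frac{1}{3276487} - \frac{3946787}{4551747} = \frac{2878}{4354451223} - \frac{3946787}{4551747} = - \frac{5728692793047545}{6606786763645527}$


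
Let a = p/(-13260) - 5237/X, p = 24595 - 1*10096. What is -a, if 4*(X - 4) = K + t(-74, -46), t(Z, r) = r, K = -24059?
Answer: 107837/481780 ≈ 0.22383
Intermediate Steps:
p = 14499 (p = 24595 - 10096 = 14499)
X = -24089/4 (X = 4 + (-24059 - 46)/4 = 4 + (¼)*(-24105) = 4 - 24105/4 = -24089/4 ≈ -6022.3)
a = -107837/481780 (a = 14499/(-13260) - 5237/(-24089/4) = 14499*(-1/13260) - 5237*(-4/24089) = -4833/4420 + 20948/24089 = -107837/481780 ≈ -0.22383)
-a = -1*(-107837/481780) = 107837/481780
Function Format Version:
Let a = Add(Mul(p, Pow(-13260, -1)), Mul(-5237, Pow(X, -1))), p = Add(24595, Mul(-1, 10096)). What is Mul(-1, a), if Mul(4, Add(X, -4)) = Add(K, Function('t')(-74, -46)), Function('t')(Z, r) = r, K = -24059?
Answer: Rational(107837, 481780) ≈ 0.22383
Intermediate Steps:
p = 14499 (p = Add(24595, -10096) = 14499)
X = Rational(-24089, 4) (X = Add(4, Mul(Rational(1, 4), Add(-24059, -46))) = Add(4, Mul(Rational(1, 4), -24105)) = Add(4, Rational(-24105, 4)) = Rational(-24089, 4) ≈ -6022.3)
a = Rational(-107837, 481780) (a = Add(Mul(14499, Pow(-13260, -1)), Mul(-5237, Pow(Rational(-24089, 4), -1))) = Add(Mul(14499, Rational(-1, 13260)), Mul(-5237, Rational(-4, 24089))) = Add(Rational(-4833, 4420), Rational(20948, 24089)) = Rational(-107837, 481780) ≈ -0.22383)
Mul(-1, a) = Mul(-1, Rational(-107837, 481780)) = Rational(107837, 481780)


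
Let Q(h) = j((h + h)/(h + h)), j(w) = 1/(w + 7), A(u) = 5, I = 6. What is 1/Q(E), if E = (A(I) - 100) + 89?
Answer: 8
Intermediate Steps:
j(w) = 1/(7 + w)
E = -6 (E = (5 - 100) + 89 = -95 + 89 = -6)
Q(h) = 1/8 (Q(h) = 1/(7 + (h + h)/(h + h)) = 1/(7 + (2*h)/((2*h))) = 1/(7 + (2*h)*(1/(2*h))) = 1/(7 + 1) = 1/8)
1/Q(E) = 1/(1/8) = 8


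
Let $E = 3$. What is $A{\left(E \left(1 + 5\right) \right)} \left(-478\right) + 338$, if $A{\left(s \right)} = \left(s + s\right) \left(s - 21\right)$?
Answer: $51962$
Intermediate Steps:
$A{\left(s \right)} = 2 s \left(-21 + s\right)$
$A{\left(E \left(1 + 5\right) \right)} \left(-478\right) + 338 = 2 \cdot 3 \left(1 + 5\right) \left(-21 + 3 \left(1 + 5\right)\right) \left(-478\right) + 338 = 2 \cdot 3 \cdot 6 \left(-21 + 3 \cdot 6\right) \left(-478\right) + 338 = 2 \cdot 18 \left(-21 + 18\right) \left(-478\right) + 338 = 2 \cdot 18 \left(-3\right) \left(-478\right) + 338 = \left(-108\right) \left(-478\right) + 338 = 51624 + 338 = 51962$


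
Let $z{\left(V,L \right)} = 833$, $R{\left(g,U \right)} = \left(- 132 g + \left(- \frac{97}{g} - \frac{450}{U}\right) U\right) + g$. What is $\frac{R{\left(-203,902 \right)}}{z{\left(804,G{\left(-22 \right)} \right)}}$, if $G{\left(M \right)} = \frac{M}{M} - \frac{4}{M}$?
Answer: $\frac{5394523}{169099} \approx 31.902$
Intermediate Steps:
$R{\left(g,U \right)} = - 131 g + U \left(- \frac{450}{U} - \frac{97}{g}\right)$ ($R{\left(g,U \right)} = \left(- 132 g + \left(- \frac{450}{U} - \frac{97}{g}\right) U\right) + g = \left(- 132 g + U \left(- \frac{450}{U} - \frac{97}{g}\right)\right) + g = - 131 g + U \left(- \frac{450}{U} - \frac{97}{g}\right)$)
$G{\left(M \right)} = 1 - \frac{4}{M}$
$\frac{R{\left(-203,902 \right)}}{z{\left(804,G{\left(-22 \right)} \right)}} = \frac{-450 - -26593 - \frac{87494}{-203}}{833} = \left(-450 + 26593 - 87494 \left(- \frac{1}{203}\right)\right) \frac{1}{833} = \left(-450 + 26593 + \frac{87494}{203}\right) \frac{1}{833} = \frac{5394523}{203} \cdot \frac{1}{833} = \frac{5394523}{169099}$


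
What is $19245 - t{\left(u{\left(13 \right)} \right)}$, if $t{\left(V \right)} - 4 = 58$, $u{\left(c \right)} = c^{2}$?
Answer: $19183$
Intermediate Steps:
$t{\left(V \right)} = 62$ ($t{\left(V \right)} = 4 + 58 = 62$)
$19245 - t{\left(u{\left(13 \right)} \right)} = 19245 - 62 = 19183$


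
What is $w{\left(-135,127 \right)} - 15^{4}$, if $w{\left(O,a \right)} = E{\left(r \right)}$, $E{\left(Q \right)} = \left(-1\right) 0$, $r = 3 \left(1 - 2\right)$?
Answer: $-50625$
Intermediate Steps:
$r = -3$ ($r = 3 \left(-1\right) = -3$)
$E{\left(Q \right)} = 0$
$w{\left(O,a \right)} = 0$
$w{\left(-135,127 \right)} - 15^{4} = 0 - 15^{4} = 0 - 50625 = -50625$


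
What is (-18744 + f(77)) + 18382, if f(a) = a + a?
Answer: -208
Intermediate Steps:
f(a) = 2*a
(-18744 + f(77)) + 18382 = (-18744 + 2*77) + 18382 = (-18744 + 154) + 18382 = -18590 + 18382 = -208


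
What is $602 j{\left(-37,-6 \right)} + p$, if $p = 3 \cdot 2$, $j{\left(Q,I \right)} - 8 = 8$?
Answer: $9638$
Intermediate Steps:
$j{\left(Q,I \right)} = 16$ ($j{\left(Q,I \right)} = 8 + 8 = 16$)
$p = 6$
$602 j{\left(-37,-6 \right)} + p = 602 \cdot 16 + 6 = 9632 + 6 = 9638$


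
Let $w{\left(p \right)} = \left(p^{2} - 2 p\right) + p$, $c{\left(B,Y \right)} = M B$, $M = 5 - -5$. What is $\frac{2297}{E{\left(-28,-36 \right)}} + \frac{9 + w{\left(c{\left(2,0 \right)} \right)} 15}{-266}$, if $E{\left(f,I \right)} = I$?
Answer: $- \frac{408263}{4788} \approx -85.268$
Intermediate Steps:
$M = 10$ ($M = 5 + 5 = 10$)
$c{\left(B,Y \right)} = 10 B$
$w{\left(p \right)} = p^{2} - p$
$\frac{2297}{E{\left(-28,-36 \right)}} + \frac{9 + w{\left(c{\left(2,0 \right)} \right)} 15}{-266} = \frac{2297}{-36} + \frac{9 + 10 \cdot 2 \left(-1 + 10 \cdot 2\right) 15}{-266} = 2297 \left(- \frac{1}{36}\right) + \left(9 + 20 \left(-1 + 20\right) 15\right) \left(- \frac{1}{266}\right) = - \frac{2297}{36} + \left(9 + 20 \cdot 19 \cdot 15\right) \left(- \frac{1}{266}\right) = - \frac{2297}{36} + \left(9 + 380 \cdot 15\right) \left(- \frac{1}{266}\right) = - \frac{2297}{36} + \left(9 + 5700\right) \left(- \frac{1}{266}\right) = - \frac{2297}{36} + 5709 \left(- \frac{1}{266}\right) = - \frac{2297}{36} - \frac{5709}{266} = - \frac{408263}{4788}$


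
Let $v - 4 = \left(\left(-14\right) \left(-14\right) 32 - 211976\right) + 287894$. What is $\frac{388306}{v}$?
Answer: $\frac{194153}{41097} \approx 4.7243$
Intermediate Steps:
$v = 82194$ ($v = 4 + \left(\left(\left(-14\right) \left(-14\right) 32 - 211976\right) + 287894\right) = 4 + \left(\left(196 \cdot 32 - 211976\right) + 287894\right) = 4 + \left(\left(6272 - 211976\right) + 287894\right) = 4 + \left(-205704 + 287894\right) = 4 + 82190 = 82194$)
$\frac{388306}{v} = \frac{388306}{82194} = 388306 \cdot \frac{1}{82194} = \frac{194153}{41097}$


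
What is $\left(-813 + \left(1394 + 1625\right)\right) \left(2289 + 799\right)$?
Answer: $6812128$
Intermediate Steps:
$\left(-813 + \left(1394 + 1625\right)\right) \left(2289 + 799\right) = \left(-813 + 3019\right) 3088 = 2206 \cdot 3088 = 6812128$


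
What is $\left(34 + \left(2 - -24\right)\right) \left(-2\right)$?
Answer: $-120$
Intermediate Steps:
$\left(34 + \left(2 - -24\right)\right) \left(-2\right) = \left(34 + \left(2 + 24\right)\right) \left(-2\right) = \left(34 + 26\right) \left(-2\right) = 60 \left(-2\right) = -120$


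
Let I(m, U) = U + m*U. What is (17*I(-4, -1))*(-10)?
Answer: -510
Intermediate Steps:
I(m, U) = U + U*m
(17*I(-4, -1))*(-10) = (17*(-(1 - 4)))*(-10) = (17*(-1*(-3)))*(-10) = (17*3)*(-10) = 51*(-10) = -510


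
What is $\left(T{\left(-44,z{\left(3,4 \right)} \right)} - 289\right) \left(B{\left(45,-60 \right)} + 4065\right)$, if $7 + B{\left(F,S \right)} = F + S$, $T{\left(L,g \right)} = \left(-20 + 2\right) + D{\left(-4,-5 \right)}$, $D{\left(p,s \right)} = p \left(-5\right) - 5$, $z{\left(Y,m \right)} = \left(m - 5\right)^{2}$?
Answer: $-1180556$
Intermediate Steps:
$z{\left(Y,m \right)} = \left(-5 + m\right)^{2}$
$D{\left(p,s \right)} = -5 - 5 p$ ($D{\left(p,s \right)} = - 5 p - 5 = -5 - 5 p$)
$T{\left(L,g \right)} = -3$ ($T{\left(L,g \right)} = \left(-20 + 2\right) - -15 = -18 + \left(-5 + 20\right) = -18 + 15 = -3$)
$B{\left(F,S \right)} = -7 + F + S$ ($B{\left(F,S \right)} = -7 + \left(F + S\right) = -7 + F + S$)
$\left(T{\left(-44,z{\left(3,4 \right)} \right)} - 289\right) \left(B{\left(45,-60 \right)} + 4065\right) = \left(-3 - 289\right) \left(\left(-7 + 45 - 60\right) + 4065\right) = - 292 \left(-22 + 4065\right) = \left(-292\right) 4043 = -1180556$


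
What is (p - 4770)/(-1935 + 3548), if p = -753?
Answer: -5523/1613 ≈ -3.4241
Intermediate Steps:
(p - 4770)/(-1935 + 3548) = (-753 - 4770)/(-1935 + 3548) = -5523/1613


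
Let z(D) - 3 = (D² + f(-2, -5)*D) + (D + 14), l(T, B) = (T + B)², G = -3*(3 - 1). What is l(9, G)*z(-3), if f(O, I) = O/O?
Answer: 180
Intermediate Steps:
f(O, I) = 1
G = -6 (G = -3*2 = -6)
l(T, B) = (B + T)²
z(D) = 17 + D² + 2*D (z(D) = 3 + ((D² + 1*D) + (D + 14)) = 3 + ((D² + D) + (14 + D)) = 3 + ((D + D²) + (14 + D)) = 3 + (14 + D² + 2*D) = 17 + D² + 2*D)
l(9, G)*z(-3) = (-6 + 9)²*(17 + (-3)² + 2*(-3)) = 3²*(17 + 9 - 6) = 9*20 = 180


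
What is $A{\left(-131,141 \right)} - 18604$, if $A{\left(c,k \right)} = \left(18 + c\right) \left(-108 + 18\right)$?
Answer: $-8434$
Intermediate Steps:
$A{\left(c,k \right)} = -1620 - 90 c$ ($A{\left(c,k \right)} = \left(18 + c\right) \left(-90\right) = -1620 - 90 c$)
$A{\left(-131,141 \right)} - 18604 = \left(-1620 - -11790\right) - 18604 = \left(-1620 + 11790\right) - 18604 = 10170 - 18604 = -8434$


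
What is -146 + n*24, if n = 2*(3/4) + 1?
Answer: -86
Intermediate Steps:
n = 5/2 (n = 2*(3*(¼)) + 1 = 2*(¾) + 1 = 3/2 + 1 = 5/2 ≈ 2.5000)
-146 + n*24 = -146 + (5/2)*24 = -146 + 60 = -86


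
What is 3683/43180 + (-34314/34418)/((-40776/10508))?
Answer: 3401952849/9940950940 ≈ 0.34222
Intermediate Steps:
3683/43180 + (-34314/34418)/((-40776/10508)) = 3683*(1/43180) + (-34314*1/34418)/((-40776*1/10508)) = 29/340 - 17157/(17209*(-10194/2627)) = 29/340 - 17157/17209*(-2627/10194) = 29/340 + 15023813/58476182 = 3401952849/9940950940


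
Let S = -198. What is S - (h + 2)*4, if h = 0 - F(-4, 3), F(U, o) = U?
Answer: -222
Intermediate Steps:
h = 4 (h = 0 - 1*(-4) = 0 + 4 = 4)
S - (h + 2)*4 = -198 - (4 + 2)*4 = -198 - 6*4 = -198 - 1*24 = -198 - 24 = -222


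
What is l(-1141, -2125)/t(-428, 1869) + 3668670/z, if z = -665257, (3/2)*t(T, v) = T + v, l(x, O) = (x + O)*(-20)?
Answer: 59895327390/958635337 ≈ 62.480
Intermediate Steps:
l(x, O) = -20*O - 20*x (l(x, O) = (O + x)*(-20) = -20*O - 20*x)
t(T, v) = 2*T/3 + 2*v/3 (t(T, v) = 2*(T + v)/3 = 2*T/3 + 2*v/3)
l(-1141, -2125)/t(-428, 1869) + 3668670/z = (-20*(-2125) - 20*(-1141))/((⅔)*(-428) + (⅔)*1869) + 3668670/(-665257) = (42500 + 22820)/(-856/3 + 1246) + 3668670*(-1/665257) = 65320/(2882/3) - 3668670/665257 = 65320*(3/2882) - 3668670/665257 = 97980/1441 - 3668670/665257 = 59895327390/958635337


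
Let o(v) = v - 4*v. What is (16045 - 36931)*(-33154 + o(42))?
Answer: 695086080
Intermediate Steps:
o(v) = -3*v
(16045 - 36931)*(-33154 + o(42)) = (16045 - 36931)*(-33154 - 3*42) = -20886*(-33154 - 126) = -20886*(-33280) = 695086080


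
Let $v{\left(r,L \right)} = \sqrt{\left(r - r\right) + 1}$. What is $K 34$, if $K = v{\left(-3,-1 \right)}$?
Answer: $34$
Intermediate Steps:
$v{\left(r,L \right)} = 1$ ($v{\left(r,L \right)} = \sqrt{0 + 1} = \sqrt{1} = 1$)
$K = 1$
$K 34 = 1 \cdot 34 = 34$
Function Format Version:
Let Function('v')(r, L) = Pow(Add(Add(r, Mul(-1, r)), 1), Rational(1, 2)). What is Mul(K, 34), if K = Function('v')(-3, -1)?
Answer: 34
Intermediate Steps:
Function('v')(r, L) = 1 (Function('v')(r, L) = Pow(Add(0, 1), Rational(1, 2)) = Pow(1, Rational(1, 2)) = 1)
K = 1
Mul(K, 34) = Mul(1, 34) = 34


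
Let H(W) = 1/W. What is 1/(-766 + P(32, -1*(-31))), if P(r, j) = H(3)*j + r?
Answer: -3/2171 ≈ -0.0013819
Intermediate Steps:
P(r, j) = r + j/3 (P(r, j) = j/3 + r = r + j/3)
1/(-766 + P(32, -1*(-31))) = 1/(-766 + (32 + (-1*(-31))/3)) = 1/(-766 + (32 + (⅓)*31)) = 1/(-766 + (32 + 31/3)) = 1/(-766 + 127/3) = 1/(-2171/3) = -3/2171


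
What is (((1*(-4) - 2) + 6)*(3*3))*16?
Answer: 0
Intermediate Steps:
(((1*(-4) - 2) + 6)*(3*3))*16 = (((-4 - 2) + 6)*9)*16 = ((-6 + 6)*9)*16 = (0*9)*16 = 0*16 = 0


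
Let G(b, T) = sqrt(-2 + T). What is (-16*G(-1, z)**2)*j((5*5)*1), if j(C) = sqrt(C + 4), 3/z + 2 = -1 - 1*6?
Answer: 112*sqrt(29)/3 ≈ 201.05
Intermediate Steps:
z = -1/3 (z = 3/(-2 + (-1 - 1*6)) = 3/(-2 + (-1 - 6)) = 3/(-2 - 7) = 3/(-9) = 3*(-1/9) = -1/3 ≈ -0.33333)
j(C) = sqrt(4 + C)
(-16*G(-1, z)**2)*j((5*5)*1) = (-16*(sqrt(-2 - 1/3))**2)*sqrt(4 + (5*5)*1) = (-16*(sqrt(-7/3))**2)*sqrt(4 + 25*1) = (-16*(I*sqrt(21)/3)**2)*sqrt(4 + 25) = (-16*(-7/3))*sqrt(29) = 112*sqrt(29)/3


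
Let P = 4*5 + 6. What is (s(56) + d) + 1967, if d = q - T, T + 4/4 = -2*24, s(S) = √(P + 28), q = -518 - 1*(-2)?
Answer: 1500 + 3*√6 ≈ 1507.3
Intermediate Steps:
P = 26 (P = 20 + 6 = 26)
q = -516 (q = -518 + 2 = -516)
s(S) = 3*√6 (s(S) = √(26 + 28) = √54 = 3*√6)
T = -49 (T = -1 - 2*24 = -1 - 48 = -49)
d = -467 (d = -516 - 1*(-49) = -516 + 49 = -467)
(s(56) + d) + 1967 = (3*√6 - 467) + 1967 = (-467 + 3*√6) + 1967 = 1500 + 3*√6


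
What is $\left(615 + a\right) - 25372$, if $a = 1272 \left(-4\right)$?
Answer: $-29845$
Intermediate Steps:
$a = -5088$
$\left(615 + a\right) - 25372 = \left(615 - 5088\right) - 25372 = -4473 - 25372 = -29845$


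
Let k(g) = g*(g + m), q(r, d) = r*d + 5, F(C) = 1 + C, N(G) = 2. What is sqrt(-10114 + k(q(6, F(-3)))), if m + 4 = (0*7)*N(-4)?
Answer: I*sqrt(10037) ≈ 100.18*I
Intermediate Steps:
q(r, d) = 5 + d*r (q(r, d) = d*r + 5 = 5 + d*r)
m = -4 (m = -4 + (0*7)*2 = -4 + 0*2 = -4 + 0 = -4)
k(g) = g*(-4 + g) (k(g) = g*(g - 4) = g*(-4 + g))
sqrt(-10114 + k(q(6, F(-3)))) = sqrt(-10114 + (5 + (1 - 3)*6)*(-4 + (5 + (1 - 3)*6))) = sqrt(-10114 + (5 - 2*6)*(-4 + (5 - 2*6))) = sqrt(-10114 + (5 - 12)*(-4 + (5 - 12))) = sqrt(-10114 - 7*(-4 - 7)) = sqrt(-10114 - 7*(-11)) = sqrt(-10114 + 77) = sqrt(-10037) = I*sqrt(10037)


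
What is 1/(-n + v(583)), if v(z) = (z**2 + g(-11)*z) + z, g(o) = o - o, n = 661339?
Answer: -1/320867 ≈ -3.1166e-6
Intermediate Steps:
g(o) = 0
v(z) = z + z**2 (v(z) = (z**2 + 0*z) + z = (z**2 + 0) + z = z**2 + z = z + z**2)
1/(-n + v(583)) = 1/(-1*661339 + 583*(1 + 583)) = 1/(-661339 + 583*584) = 1/(-661339 + 340472) = 1/(-320867) = -1/320867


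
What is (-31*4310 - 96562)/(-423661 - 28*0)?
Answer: 230172/423661 ≈ 0.54329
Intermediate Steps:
(-31*4310 - 96562)/(-423661 - 28*0) = (-133610 - 96562)/(-423661 + 0) = -230172/(-423661) = -230172*(-1/423661) = 230172/423661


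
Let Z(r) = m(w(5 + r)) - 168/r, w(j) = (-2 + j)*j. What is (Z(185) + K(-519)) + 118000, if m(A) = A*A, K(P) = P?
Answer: 236066637817/185 ≈ 1.2760e+9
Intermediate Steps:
w(j) = j*(-2 + j)
m(A) = A²
Z(r) = -168/r + (3 + r)²*(5 + r)² (Z(r) = ((5 + r)*(-2 + (5 + r)))² - 168/r = ((5 + r)*(3 + r))² - 168/r = ((3 + r)*(5 + r))² - 168/r = (3 + r)²*(5 + r)² - 168/r = -168/r + (3 + r)²*(5 + r)²)
(Z(185) + K(-519)) + 118000 = ((-168/185 + (3 + 185)²*(5 + 185)²) - 519) + 118000 = ((-168*1/185 + 188²*190²) - 519) + 118000 = ((-168/185 + 35344*36100) - 519) + 118000 = ((-168/185 + 1275918400) - 519) + 118000 = (236044903832/185 - 519) + 118000 = 236044807817/185 + 118000 = 236066637817/185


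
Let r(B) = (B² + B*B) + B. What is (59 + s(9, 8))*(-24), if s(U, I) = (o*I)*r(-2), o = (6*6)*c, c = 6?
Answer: -250248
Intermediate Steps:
r(B) = B + 2*B² (r(B) = (B² + B²) + B = 2*B² + B = B + 2*B²)
o = 216 (o = (6*6)*6 = 36*6 = 216)
s(U, I) = 1296*I (s(U, I) = (216*I)*(-2*(1 + 2*(-2))) = (216*I)*(-2*(1 - 4)) = (216*I)*(-2*(-3)) = (216*I)*6 = 1296*I)
(59 + s(9, 8))*(-24) = (59 + 1296*8)*(-24) = (59 + 10368)*(-24) = 10427*(-24) = -250248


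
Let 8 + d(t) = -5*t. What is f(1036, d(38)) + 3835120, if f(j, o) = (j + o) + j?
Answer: 3836994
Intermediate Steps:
d(t) = -8 - 5*t
f(j, o) = o + 2*j
f(1036, d(38)) + 3835120 = ((-8 - 5*38) + 2*1036) + 3835120 = ((-8 - 190) + 2072) + 3835120 = (-198 + 2072) + 3835120 = 1874 + 3835120 = 3836994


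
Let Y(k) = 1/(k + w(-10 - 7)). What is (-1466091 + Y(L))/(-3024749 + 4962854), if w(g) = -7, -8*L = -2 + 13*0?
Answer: -39584461/52328835 ≈ -0.75646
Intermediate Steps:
L = ¼ (L = -(-2 + 13*0)/8 = -(-2 + 0)/8 = -⅛*(-2) = ¼ ≈ 0.25000)
Y(k) = 1/(-7 + k) (Y(k) = 1/(k - 7) = 1/(-7 + k))
(-1466091 + Y(L))/(-3024749 + 4962854) = (-1466091 + 1/(-7 + ¼))/(-3024749 + 4962854) = (-1466091 + 1/(-27/4))/1938105 = (-1466091 - 4/27)*(1/1938105) = -39584461/27*1/1938105 = -39584461/52328835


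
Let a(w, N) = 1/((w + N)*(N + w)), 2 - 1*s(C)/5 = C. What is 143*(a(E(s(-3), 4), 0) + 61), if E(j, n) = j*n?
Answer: 87230143/10000 ≈ 8723.0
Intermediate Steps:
s(C) = 10 - 5*C
a(w, N) = (N + w)⁻² (a(w, N) = 1/((N + w)*(N + w)) = 1/((N + w)²) = (N + w)⁻²)
143*(a(E(s(-3), 4), 0) + 61) = 143*((0 + (10 - 5*(-3))*4)⁻² + 61) = 143*((0 + (10 + 15)*4)⁻² + 61) = 143*((0 + 25*4)⁻² + 61) = 143*((0 + 100)⁻² + 61) = 143*(100⁻² + 61) = 143*(1/10000 + 61) = 143*(610001/10000) = 87230143/10000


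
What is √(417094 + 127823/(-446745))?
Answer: √83244020144071215/446745 ≈ 645.83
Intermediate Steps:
√(417094 + 127823/(-446745)) = √(417094 + 127823*(-1/446745)) = √(417094 - 127823/446745) = √(186334531207/446745) = √83244020144071215/446745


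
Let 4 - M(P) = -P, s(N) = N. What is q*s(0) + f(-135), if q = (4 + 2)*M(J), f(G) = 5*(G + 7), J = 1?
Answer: -640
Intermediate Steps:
M(P) = 4 + P (M(P) = 4 - (-1)*P = 4 + P)
f(G) = 35 + 5*G (f(G) = 5*(7 + G) = 35 + 5*G)
q = 30 (q = (4 + 2)*(4 + 1) = 6*5 = 30)
q*s(0) + f(-135) = 30*0 + (35 + 5*(-135)) = 0 + (35 - 675) = 0 - 640 = -640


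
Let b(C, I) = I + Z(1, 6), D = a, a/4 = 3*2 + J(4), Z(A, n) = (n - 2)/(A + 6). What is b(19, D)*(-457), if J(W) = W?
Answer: -129788/7 ≈ -18541.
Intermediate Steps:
Z(A, n) = (-2 + n)/(6 + A)
a = 40 (a = 4*(3*2 + 4) = 4*(6 + 4) = 4*10 = 40)
D = 40
b(C, I) = 4/7 + I (b(C, I) = I + (-2 + 6)/(6 + 1) = I + 4/7 = 4/7 + I)
b(19, D)*(-457) = (4/7 + 40)*(-457) = (284/7)*(-457) = -129788/7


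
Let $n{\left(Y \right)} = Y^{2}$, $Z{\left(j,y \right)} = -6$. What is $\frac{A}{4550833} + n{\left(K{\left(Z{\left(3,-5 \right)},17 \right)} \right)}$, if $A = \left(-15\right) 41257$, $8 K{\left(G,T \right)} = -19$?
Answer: $\frac{1603243993}{291253312} \approx 5.5046$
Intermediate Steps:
$K{\left(G,T \right)} = - \frac{19}{8}$ ($K{\left(G,T \right)} = \frac{1}{8} \left(-19\right) = - \frac{19}{8}$)
$A = -618855$
$\frac{A}{4550833} + n{\left(K{\left(Z{\left(3,-5 \right)},17 \right)} \right)} = - \frac{618855}{4550833} + \left(- \frac{19}{8}\right)^{2} = \left(-618855\right) \frac{1}{4550833} + \frac{361}{64} = - \frac{618855}{4550833} + \frac{361}{64} = \frac{1603243993}{291253312}$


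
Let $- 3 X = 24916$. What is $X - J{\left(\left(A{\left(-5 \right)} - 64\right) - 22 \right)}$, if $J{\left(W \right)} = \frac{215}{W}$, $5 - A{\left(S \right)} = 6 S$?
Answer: $- \frac{141119}{17} \approx -8301.1$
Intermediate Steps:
$X = - \frac{24916}{3}$ ($X = \left(- \frac{1}{3}\right) 24916 = - \frac{24916}{3} \approx -8305.3$)
$A{\left(S \right)} = 5 - 6 S$
$X - J{\left(\left(A{\left(-5 \right)} - 64\right) - 22 \right)} = - \frac{24916}{3} - \frac{215}{\left(\left(5 - -30\right) - 64\right) - 22} = - \frac{24916}{3} - \frac{215}{\left(\left(5 + 30\right) - 64\right) - 22} = - \frac{24916}{3} - \frac{215}{\left(35 - 64\right) - 22} = - \frac{24916}{3} - \frac{215}{-29 - 22} = - \frac{24916}{3} - \frac{215}{-51} = - \frac{24916}{3} - 215 \left(- \frac{1}{51}\right) = - \frac{24916}{3} - - \frac{215}{51} = - \frac{24916}{3} + \frac{215}{51} = - \frac{141119}{17}$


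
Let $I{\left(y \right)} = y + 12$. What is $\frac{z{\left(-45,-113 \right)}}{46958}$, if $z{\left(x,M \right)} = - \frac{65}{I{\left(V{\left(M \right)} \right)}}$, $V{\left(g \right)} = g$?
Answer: $\frac{65}{4742758} \approx 1.3705 \cdot 10^{-5}$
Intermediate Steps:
$I{\left(y \right)} = 12 + y$
$z{\left(x,M \right)} = - \frac{65}{12 + M}$
$\frac{z{\left(-45,-113 \right)}}{46958} = \frac{\left(-65\right) \frac{1}{12 - 113}}{46958} = - \frac{65}{-101} \cdot \frac{1}{46958} = \left(-65\right) \left(- \frac{1}{101}\right) \frac{1}{46958} = \frac{65}{101} \cdot \frac{1}{46958} = \frac{65}{4742758}$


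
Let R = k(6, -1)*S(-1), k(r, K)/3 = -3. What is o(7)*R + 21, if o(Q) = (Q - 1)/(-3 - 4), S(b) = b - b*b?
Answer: 39/7 ≈ 5.5714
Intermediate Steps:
k(r, K) = -9 (k(r, K) = 3*(-3) = -9)
S(b) = b - b²
o(Q) = ⅐ - Q/7 (o(Q) = (-1 + Q)/(-7) = (-1 + Q)*(-⅐) = ⅐ - Q/7)
R = 18 (R = -(-9)*(1 - 1*(-1)) = -(-9)*(1 + 1) = -(-9)*2 = -9*(-2) = 18)
o(7)*R + 21 = (⅐ - ⅐*7)*18 + 21 = (⅐ - 1)*18 + 21 = -6/7*18 + 21 = -108/7 + 21 = 39/7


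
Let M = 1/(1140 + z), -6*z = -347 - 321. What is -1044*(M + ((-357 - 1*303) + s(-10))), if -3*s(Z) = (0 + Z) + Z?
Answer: 1280262594/1877 ≈ 6.8208e+5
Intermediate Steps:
s(Z) = -2*Z/3 (s(Z) = -((0 + Z) + Z)/3 = -(Z + Z)/3 = -2*Z/3)
z = 334/3 (z = -(-347 - 321)/6 = -1/6*(-668) = 334/3 ≈ 111.33)
M = 3/3754 (M = 1/(1140 + 334/3) = 1/(3754/3) = 3/3754 ≈ 0.00079915)
-1044*(M + ((-357 - 1*303) + s(-10))) = -1044*(3/3754 + ((-357 - 1*303) - 2/3*(-10))) = -1044*(3/3754 + ((-357 - 303) + 20/3)) = -1044*(3/3754 + (-660 + 20/3)) = -1044*(3/3754 - 1960/3) = -1044*(-7357831/11262) = 1280262594/1877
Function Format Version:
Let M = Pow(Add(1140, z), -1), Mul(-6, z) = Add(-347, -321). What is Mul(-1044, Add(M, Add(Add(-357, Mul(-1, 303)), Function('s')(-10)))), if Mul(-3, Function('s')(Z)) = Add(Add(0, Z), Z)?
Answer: Rational(1280262594, 1877) ≈ 6.8208e+5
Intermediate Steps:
Function('s')(Z) = Mul(Rational(-2, 3), Z) (Function('s')(Z) = Mul(Rational(-1, 3), Add(Add(0, Z), Z)) = Mul(Rational(-1, 3), Add(Z, Z)) = Mul(Rational(-1, 3), Mul(2, Z)) = Mul(Rational(-2, 3), Z))
z = Rational(334, 3) (z = Mul(Rational(-1, 6), Add(-347, -321)) = Mul(Rational(-1, 6), -668) = Rational(334, 3) ≈ 111.33)
M = Rational(3, 3754) (M = Pow(Add(1140, Rational(334, 3)), -1) = Pow(Rational(3754, 3), -1) = Rational(3, 3754) ≈ 0.00079915)
Mul(-1044, Add(M, Add(Add(-357, Mul(-1, 303)), Function('s')(-10)))) = Mul(-1044, Add(Rational(3, 3754), Add(Add(-357, Mul(-1, 303)), Mul(Rational(-2, 3), -10)))) = Mul(-1044, Add(Rational(3, 3754), Add(Add(-357, -303), Rational(20, 3)))) = Mul(-1044, Add(Rational(3, 3754), Add(-660, Rational(20, 3)))) = Mul(-1044, Add(Rational(3, 3754), Rational(-1960, 3))) = Mul(-1044, Rational(-7357831, 11262)) = Rational(1280262594, 1877)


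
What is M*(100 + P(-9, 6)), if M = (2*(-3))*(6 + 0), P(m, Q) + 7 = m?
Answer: -3024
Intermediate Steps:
P(m, Q) = -7 + m
M = -36 (M = -6*6 = -36)
M*(100 + P(-9, 6)) = -36*(100 + (-7 - 9)) = -36*(100 - 16) = -36*84 = -3024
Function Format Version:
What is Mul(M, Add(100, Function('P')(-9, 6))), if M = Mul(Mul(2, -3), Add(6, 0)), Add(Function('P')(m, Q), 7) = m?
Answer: -3024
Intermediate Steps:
Function('P')(m, Q) = Add(-7, m)
M = -36 (M = Mul(-6, 6) = -36)
Mul(M, Add(100, Function('P')(-9, 6))) = Mul(-36, Add(100, Add(-7, -9))) = Mul(-36, Add(100, -16)) = Mul(-36, 84) = -3024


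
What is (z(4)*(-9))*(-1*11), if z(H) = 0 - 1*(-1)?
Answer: 99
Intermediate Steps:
z(H) = 1 (z(H) = 0 + 1 = 1)
(z(4)*(-9))*(-1*11) = (1*(-9))*(-1*11) = -9*(-11) = 99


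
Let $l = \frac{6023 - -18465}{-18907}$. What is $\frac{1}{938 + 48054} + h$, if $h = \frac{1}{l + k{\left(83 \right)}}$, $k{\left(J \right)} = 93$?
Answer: $\frac{928025607}{84945416096} \approx 0.010925$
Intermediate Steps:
$l = - \frac{24488}{18907}$ ($l = \left(6023 + 18465\right) \left(- \frac{1}{18907}\right) = 24488 \left(- \frac{1}{18907}\right) = - \frac{24488}{18907} \approx -1.2952$)
$h = \frac{18907}{1733863}$ ($h = \frac{1}{- \frac{24488}{18907} + 93} = \frac{1}{\frac{1733863}{18907}} = \frac{18907}{1733863} \approx 0.010905$)
$\frac{1}{938 + 48054} + h = \frac{1}{938 + 48054} + \frac{18907}{1733863} = \frac{1}{48992} + \frac{18907}{1733863} = \frac{928025607}{84945416096}$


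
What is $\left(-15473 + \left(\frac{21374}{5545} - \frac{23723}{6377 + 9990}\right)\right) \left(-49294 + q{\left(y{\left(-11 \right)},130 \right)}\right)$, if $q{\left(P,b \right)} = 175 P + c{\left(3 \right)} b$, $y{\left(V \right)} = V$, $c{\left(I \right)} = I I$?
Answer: $\frac{70270500812680728}{90755015} \approx 7.7429 \cdot 10^{8}$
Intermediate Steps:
$c{\left(I \right)} = I^{2}$
$q{\left(P,b \right)} = 9 b + 175 P$ ($q{\left(P,b \right)} = 175 P + 3^{2} b = 175 P + 9 b = 9 b + 175 P$)
$\left(-15473 + \left(\frac{21374}{5545} - \frac{23723}{6377 + 9990}\right)\right) \left(-49294 + q{\left(y{\left(-11 \right)},130 \right)}\right) = \left(-15473 + \left(\frac{21374}{5545} - \frac{23723}{6377 + 9990}\right)\right) \left(-49294 + \left(9 \cdot 130 + 175 \left(-11\right)\right)\right) = \left(-15473 + \left(21374 \cdot \frac{1}{5545} - \frac{23723}{16367}\right)\right) \left(-49294 + \left(1170 - 1925\right)\right) = \left(-15473 + \left(\frac{21374}{5545} - \frac{23723}{16367}\right)\right) \left(-49294 - 755\right) = \left(-15473 + \left(\frac{21374}{5545} - \frac{23723}{16367}\right)\right) \left(-50049\right) = \left(-15473 + \frac{218284223}{90755015}\right) \left(-50049\right) = \left(- \frac{1404034062872}{90755015}\right) \left(-50049\right) = \frac{70270500812680728}{90755015}$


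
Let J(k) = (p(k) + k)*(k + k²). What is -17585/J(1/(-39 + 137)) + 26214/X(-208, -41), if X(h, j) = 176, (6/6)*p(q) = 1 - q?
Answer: -1350972757/792 ≈ -1.7058e+6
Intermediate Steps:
p(q) = 1 - q
J(k) = k + k² (J(k) = ((1 - k) + k)*(k + k²) = 1*(k + k²) = k + k²)
-17585/J(1/(-39 + 137)) + 26214/X(-208, -41) = -17585*(-39 + 137)/(1 + 1/(-39 + 137)) + 26214/176 = -17585*98/(1 + 1/98) + 26214*(1/176) = -17585*98/(1 + 1/98) + 13107/88 = -17585/((1/98)*(99/98)) + 13107/88 = -17585/99/9604 + 13107/88 = -17585*9604/99 + 13107/88 = -168886340/99 + 13107/88 = -1350972757/792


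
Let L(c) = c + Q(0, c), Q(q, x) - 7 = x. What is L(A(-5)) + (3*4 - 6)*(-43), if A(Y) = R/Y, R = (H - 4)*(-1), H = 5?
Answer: -1253/5 ≈ -250.60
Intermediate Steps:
Q(q, x) = 7 + x
R = -1 (R = (5 - 4)*(-1) = 1*(-1) = -1)
A(Y) = -1/Y
L(c) = 7 + 2*c (L(c) = c + (7 + c) = 7 + 2*c)
L(A(-5)) + (3*4 - 6)*(-43) = (7 + 2*(-1/(-5))) + (3*4 - 6)*(-43) = (7 + 2*(-1*(-⅕))) + (12 - 6)*(-43) = (7 + 2*(⅕)) + 6*(-43) = (7 + ⅖) - 258 = 37/5 - 258 = -1253/5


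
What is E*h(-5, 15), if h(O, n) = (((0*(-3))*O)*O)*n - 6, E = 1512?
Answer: -9072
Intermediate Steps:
h(O, n) = -6 (h(O, n) = ((0*O)*O)*n - 6 = (0*O)*n - 6 = 0*n - 6 = 0 - 6 = -6)
E*h(-5, 15) = 1512*(-6) = -9072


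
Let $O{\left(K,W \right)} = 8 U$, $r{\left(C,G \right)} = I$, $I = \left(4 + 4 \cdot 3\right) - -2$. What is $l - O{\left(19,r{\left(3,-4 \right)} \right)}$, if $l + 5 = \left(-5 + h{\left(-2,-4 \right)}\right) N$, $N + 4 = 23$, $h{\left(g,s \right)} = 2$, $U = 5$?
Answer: $-102$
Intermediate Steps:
$N = 19$ ($N = -4 + 23 = 19$)
$I = 18$ ($I = \left(4 + 12\right) + 2 = 16 + 2 = 18$)
$r{\left(C,G \right)} = 18$
$O{\left(K,W \right)} = 40$ ($O{\left(K,W \right)} = 8 \cdot 5 = 40$)
$l = -62$ ($l = -5 + \left(-5 + 2\right) 19 = -5 - 57 = -62$)
$l - O{\left(19,r{\left(3,-4 \right)} \right)} = -62 - 40 = -102$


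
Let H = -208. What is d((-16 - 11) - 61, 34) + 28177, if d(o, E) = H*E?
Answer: 21105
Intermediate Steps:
d(o, E) = -208*E
d((-16 - 11) - 61, 34) + 28177 = -208*34 + 28177 = -7072 + 28177 = 21105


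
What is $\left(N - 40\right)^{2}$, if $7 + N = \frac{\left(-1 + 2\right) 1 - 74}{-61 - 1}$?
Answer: $\frac{8071281}{3844} \approx 2099.7$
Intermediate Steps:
$N = - \frac{361}{62}$ ($N = -7 + \frac{\left(-1 + 2\right) 1 - 74}{-61 - 1} = -7 + \frac{1 \cdot 1 - 74}{-62} = -7 + \left(1 - 74\right) \left(- \frac{1}{62}\right) = -7 - - \frac{73}{62} = -7 + \frac{73}{62} = - \frac{361}{62} \approx -5.8226$)
$\left(N - 40\right)^{2} = \left(- \frac{361}{62} - 40\right)^{2} = \left(- \frac{2841}{62}\right)^{2} = \frac{8071281}{3844}$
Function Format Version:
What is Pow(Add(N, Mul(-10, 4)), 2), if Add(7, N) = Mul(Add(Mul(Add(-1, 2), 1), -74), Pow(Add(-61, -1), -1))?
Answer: Rational(8071281, 3844) ≈ 2099.7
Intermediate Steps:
N = Rational(-361, 62) (N = Add(-7, Mul(Add(Mul(Add(-1, 2), 1), -74), Pow(Add(-61, -1), -1))) = Add(-7, Mul(Add(Mul(1, 1), -74), Pow(-62, -1))) = Add(-7, Mul(Add(1, -74), Rational(-1, 62))) = Add(-7, Mul(-73, Rational(-1, 62))) = Add(-7, Rational(73, 62)) = Rational(-361, 62) ≈ -5.8226)
Pow(Add(N, Mul(-10, 4)), 2) = Pow(Add(Rational(-361, 62), Mul(-10, 4)), 2) = Pow(Add(Rational(-361, 62), -40), 2) = Pow(Rational(-2841, 62), 2) = Rational(8071281, 3844)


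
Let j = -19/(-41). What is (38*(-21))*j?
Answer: -15162/41 ≈ -369.80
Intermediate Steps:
j = 19/41 (j = -19*(-1/41) = 19/41 ≈ 0.46341)
(38*(-21))*j = (38*(-21))*(19/41) = -798*19/41 = -15162/41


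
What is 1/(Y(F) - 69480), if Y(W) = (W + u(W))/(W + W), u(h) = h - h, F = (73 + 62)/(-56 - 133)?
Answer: -2/138959 ≈ -1.4393e-5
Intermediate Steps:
F = -5/7 (F = 135/(-189) = 135*(-1/189) = -5/7 ≈ -0.71429)
u(h) = 0
Y(W) = 1/2 (Y(W) = (W + 0)/(W + W) = W/((2*W)) = W*(1/(2*W)) = 1/2)
1/(Y(F) - 69480) = 1/(1/2 - 69480) = 1/(-138959/2) = -2/138959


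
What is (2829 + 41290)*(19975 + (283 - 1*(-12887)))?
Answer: 1462324255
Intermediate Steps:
(2829 + 41290)*(19975 + (283 - 1*(-12887))) = 44119*(19975 + (283 + 12887)) = 44119*(19975 + 13170) = 44119*33145 = 1462324255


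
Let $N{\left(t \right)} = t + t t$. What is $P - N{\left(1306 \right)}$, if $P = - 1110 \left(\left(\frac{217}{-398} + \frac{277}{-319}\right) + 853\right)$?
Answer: $- \frac{168364495037}{63481} \approx -2.6522 \cdot 10^{6}$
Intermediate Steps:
$N{\left(t \right)} = t + t^{2}$
$P = - \frac{60006109935}{63481}$ ($P = - 1110 \left(\left(217 \left(- \frac{1}{398}\right) + 277 \left(- \frac{1}{319}\right)\right) + 853\right) = - 1110 \left(\left(- \frac{217}{398} - \frac{277}{319}\right) + 853\right) = - 1110 \left(- \frac{179469}{126962} + 853\right) = \left(-1110\right) \frac{108119117}{126962} = - \frac{60006109935}{63481} \approx -9.4526 \cdot 10^{5}$)
$P - N{\left(1306 \right)} = - \frac{60006109935}{63481} - 1306 \left(1 + 1306\right) = - \frac{60006109935}{63481} - 1306 \cdot 1307 = - \frac{60006109935}{63481} - 1706942 = - \frac{168364495037}{63481}$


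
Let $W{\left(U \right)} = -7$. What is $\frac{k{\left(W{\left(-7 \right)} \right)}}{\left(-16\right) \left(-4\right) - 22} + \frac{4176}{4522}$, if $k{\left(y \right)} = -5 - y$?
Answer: $\frac{941}{969} \approx 0.9711$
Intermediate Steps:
$\frac{k{\left(W{\left(-7 \right)} \right)}}{\left(-16\right) \left(-4\right) - 22} + \frac{4176}{4522} = \frac{-5 - -7}{\left(-16\right) \left(-4\right) - 22} + \frac{4176}{4522} = \frac{-5 + 7}{64 - 22} + 4176 \cdot \frac{1}{4522} = \frac{2}{42} + \frac{2088}{2261} = 2 \cdot \frac{1}{42} + \frac{2088}{2261} = \frac{1}{21} + \frac{2088}{2261} = \frac{941}{969}$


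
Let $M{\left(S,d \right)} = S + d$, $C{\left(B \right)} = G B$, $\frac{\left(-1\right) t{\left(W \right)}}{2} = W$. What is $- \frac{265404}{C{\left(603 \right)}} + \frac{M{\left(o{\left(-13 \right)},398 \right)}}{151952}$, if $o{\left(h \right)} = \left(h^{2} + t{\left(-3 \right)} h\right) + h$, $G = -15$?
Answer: $\frac{3361081169}{114533820} \approx 29.346$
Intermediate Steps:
$t{\left(W \right)} = - 2 W$
$o{\left(h \right)} = h^{2} + 7 h$ ($o{\left(h \right)} = \left(h^{2} + \left(-2\right) \left(-3\right) h\right) + h = \left(h^{2} + 6 h\right) + h = h^{2} + 7 h$)
$C{\left(B \right)} = - 15 B$
$- \frac{265404}{C{\left(603 \right)}} + \frac{M{\left(o{\left(-13 \right)},398 \right)}}{151952} = - \frac{265404}{\left(-15\right) 603} + \frac{- 13 \left(7 - 13\right) + 398}{151952} = - \frac{265404}{-9045} + \left(\left(-13\right) \left(-6\right) + 398\right) \frac{1}{151952} = \left(-265404\right) \left(- \frac{1}{9045}\right) + \left(78 + 398\right) \frac{1}{151952} = \frac{88468}{3015} + 476 \cdot \frac{1}{151952} = \frac{88468}{3015} + \frac{119}{37988} = \frac{3361081169}{114533820}$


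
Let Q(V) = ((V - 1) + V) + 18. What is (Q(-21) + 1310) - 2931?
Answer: -1646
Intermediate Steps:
Q(V) = 17 + 2*V (Q(V) = ((-1 + V) + V) + 18 = (-1 + 2*V) + 18 = 17 + 2*V)
(Q(-21) + 1310) - 2931 = ((17 + 2*(-21)) + 1310) - 2931 = ((17 - 42) + 1310) - 2931 = (-25 + 1310) - 2931 = 1285 - 2931 = -1646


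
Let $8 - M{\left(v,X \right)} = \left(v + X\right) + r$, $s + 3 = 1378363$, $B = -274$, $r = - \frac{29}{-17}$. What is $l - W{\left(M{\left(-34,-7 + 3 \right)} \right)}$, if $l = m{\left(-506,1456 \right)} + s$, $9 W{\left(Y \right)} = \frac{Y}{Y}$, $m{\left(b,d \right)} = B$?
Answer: $\frac{12402773}{9} \approx 1.3781 \cdot 10^{6}$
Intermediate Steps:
$r = \frac{29}{17}$ ($r = \left(-29\right) \left(- \frac{1}{17}\right) = \frac{29}{17} \approx 1.7059$)
$s = 1378360$ ($s = -3 + 1378363 = 1378360$)
$m{\left(b,d \right)} = -274$
$M{\left(v,X \right)} = \frac{107}{17} - X - v$ ($M{\left(v,X \right)} = 8 - \left(\left(v + X\right) + \frac{29}{17}\right) = 8 - \left(\left(X + v\right) + \frac{29}{17}\right) = 8 - \left(\frac{29}{17} + X + v\right) = \frac{107}{17} - X - v$)
$W{\left(Y \right)} = \frac{1}{9}$ ($W{\left(Y \right)} = \frac{Y \frac{1}{Y}}{9} = \frac{1}{9} \cdot 1 = \frac{1}{9}$)
$l = 1378086$ ($l = -274 + 1378360 = 1378086$)
$l - W{\left(M{\left(-34,-7 + 3 \right)} \right)} = 1378086 - \frac{1}{9} = \frac{12402773}{9}$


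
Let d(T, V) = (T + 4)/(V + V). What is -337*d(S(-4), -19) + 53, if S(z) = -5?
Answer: 1677/38 ≈ 44.132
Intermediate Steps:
d(T, V) = (4 + T)/(2*V) (d(T, V) = (4 + T)/((2*V)) = (4 + T)*(1/(2*V)) = (4 + T)/(2*V))
-337*d(S(-4), -19) + 53 = -337*(4 - 5)/(2*(-19)) + 53 = -337*(-1)*(-1)/(2*19) + 53 = -337*1/38 + 53 = -337/38 + 53 = 1677/38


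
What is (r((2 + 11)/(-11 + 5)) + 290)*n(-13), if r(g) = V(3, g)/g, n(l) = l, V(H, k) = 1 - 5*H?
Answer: -3854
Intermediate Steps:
r(g) = -14/g (r(g) = (1 - 5*3)/g = (1 - 15)/g = -14/g)
(r((2 + 11)/(-11 + 5)) + 290)*n(-13) = (-14*(-11 + 5)/(2 + 11) + 290)*(-13) = (-14/(13/(-6)) + 290)*(-13) = (-14/(13*(-⅙)) + 290)*(-13) = (-14/(-13/6) + 290)*(-13) = (-14*(-6/13) + 290)*(-13) = (84/13 + 290)*(-13) = (3854/13)*(-13) = -3854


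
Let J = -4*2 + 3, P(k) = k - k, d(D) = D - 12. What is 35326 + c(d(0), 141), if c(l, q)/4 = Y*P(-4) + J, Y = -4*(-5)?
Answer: 35306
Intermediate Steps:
d(D) = -12 + D
P(k) = 0
Y = 20
J = -5 (J = -8 + 3 = -5)
c(l, q) = -20 (c(l, q) = 4*(20*0 - 5) = 4*(0 - 5) = 4*(-5) = -20)
35326 + c(d(0), 141) = 35326 - 20 = 35306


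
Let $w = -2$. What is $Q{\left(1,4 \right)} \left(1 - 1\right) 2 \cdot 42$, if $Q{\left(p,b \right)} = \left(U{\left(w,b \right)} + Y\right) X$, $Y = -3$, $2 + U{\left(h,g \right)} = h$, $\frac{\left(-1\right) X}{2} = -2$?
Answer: $0$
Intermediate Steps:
$X = 4$ ($X = \left(-2\right) \left(-2\right) = 4$)
$U{\left(h,g \right)} = -2 + h$
$Q{\left(p,b \right)} = -28$ ($Q{\left(p,b \right)} = \left(\left(-2 - 2\right) - 3\right) 4 = \left(-4 - 3\right) 4 = \left(-7\right) 4 = -28$)
$Q{\left(1,4 \right)} \left(1 - 1\right) 2 \cdot 42 = - 28 \left(1 - 1\right) 2 \cdot 42 = \left(-28\right) 0 \cdot 2 \cdot 42 = 0 \cdot 2 \cdot 42 = 0 \cdot 42 = 0$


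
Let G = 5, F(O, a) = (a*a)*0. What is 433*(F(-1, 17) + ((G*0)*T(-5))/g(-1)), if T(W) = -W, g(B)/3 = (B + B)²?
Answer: 0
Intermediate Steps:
g(B) = 12*B² (g(B) = 3*(B + B)² = 3*(2*B)² = 3*(4*B²) = 12*B²)
F(O, a) = 0 (F(O, a) = a²*0 = 0)
433*(F(-1, 17) + ((G*0)*T(-5))/g(-1)) = 433*(0 + ((5*0)*(-1*(-5)))/((12*(-1)²))) = 433*(0 + (0*5)/((12*1))) = 433*(0 + 0/12) = 433*(0 + 0*(1/12)) = 433*(0 + 0) = 433*0 = 0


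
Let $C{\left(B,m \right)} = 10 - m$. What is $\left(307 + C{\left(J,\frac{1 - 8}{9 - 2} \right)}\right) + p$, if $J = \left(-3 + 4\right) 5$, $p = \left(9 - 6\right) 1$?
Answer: $321$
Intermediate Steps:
$p = 3$ ($p = 3 \cdot 1 = 3$)
$J = 5$ ($J = 1 \cdot 5 = 5$)
$\left(307 + C{\left(J,\frac{1 - 8}{9 - 2} \right)}\right) + p = \left(307 + \left(10 - \frac{1 - 8}{9 - 2}\right)\right) + 3 = \left(307 + \left(10 - - \frac{7}{7}\right)\right) + 3 = \left(307 + \left(10 - \left(-7\right) \frac{1}{7}\right)\right) + 3 = \left(307 + \left(10 - -1\right)\right) + 3 = \left(307 + \left(10 + 1\right)\right) + 3 = \left(307 + 11\right) + 3 = 318 + 3 = 321$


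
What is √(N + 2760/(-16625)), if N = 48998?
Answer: √21668067134/665 ≈ 221.35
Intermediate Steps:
√(N + 2760/(-16625)) = √(48998 + 2760/(-16625)) = √(48998 + 2760*(-1/16625)) = √(48998 - 552/3325) = √(162917798/3325) = √21668067134/665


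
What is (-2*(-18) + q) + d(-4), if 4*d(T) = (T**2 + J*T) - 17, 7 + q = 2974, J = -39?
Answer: 12167/4 ≈ 3041.8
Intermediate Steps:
q = 2967 (q = -7 + 2974 = 2967)
d(T) = -17/4 - 39*T/4 + T**2/4 (d(T) = ((T**2 - 39*T) - 17)/4 = (-17 + T**2 - 39*T)/4 = -17/4 - 39*T/4 + T**2/4)
(-2*(-18) + q) + d(-4) = (-2*(-18) + 2967) + (-17/4 - 39/4*(-4) + (1/4)*(-4)**2) = (36 + 2967) + (-17/4 + 39 + (1/4)*16) = 3003 + (-17/4 + 39 + 4) = 3003 + 155/4 = 12167/4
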